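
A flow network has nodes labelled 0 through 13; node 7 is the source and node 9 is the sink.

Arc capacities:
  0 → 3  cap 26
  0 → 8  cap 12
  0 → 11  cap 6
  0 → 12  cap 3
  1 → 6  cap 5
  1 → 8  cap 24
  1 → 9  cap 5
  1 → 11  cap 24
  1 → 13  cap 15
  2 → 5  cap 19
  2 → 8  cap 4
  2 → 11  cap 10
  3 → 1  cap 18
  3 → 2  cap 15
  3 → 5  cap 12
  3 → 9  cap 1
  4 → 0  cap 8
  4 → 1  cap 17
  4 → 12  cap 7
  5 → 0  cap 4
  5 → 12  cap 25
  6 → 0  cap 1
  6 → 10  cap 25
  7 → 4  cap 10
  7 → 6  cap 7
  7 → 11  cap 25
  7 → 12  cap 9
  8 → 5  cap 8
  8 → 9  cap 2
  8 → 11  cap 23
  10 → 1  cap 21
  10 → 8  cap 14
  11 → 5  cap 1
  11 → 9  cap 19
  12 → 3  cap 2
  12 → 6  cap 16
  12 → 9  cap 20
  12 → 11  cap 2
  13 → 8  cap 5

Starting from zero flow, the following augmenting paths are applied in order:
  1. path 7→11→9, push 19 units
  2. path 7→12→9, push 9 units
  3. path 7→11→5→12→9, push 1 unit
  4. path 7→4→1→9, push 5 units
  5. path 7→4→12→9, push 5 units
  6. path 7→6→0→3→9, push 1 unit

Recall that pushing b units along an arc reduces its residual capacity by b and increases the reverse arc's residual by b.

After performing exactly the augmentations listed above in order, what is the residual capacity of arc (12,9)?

Residual capacity of (12,9): 5

after path 1 (7→11→9, push 19): res(12,9)=20
after path 2 (7→12→9, push 9): res(12,9)=11
after path 3 (7→11→5→12→9, push 1): res(12,9)=10
after path 4 (7→4→1→9, push 5): res(12,9)=10
after path 5 (7→4→12→9, push 5): res(12,9)=5
after path 6 (7→6→0→3→9, push 1): res(12,9)=5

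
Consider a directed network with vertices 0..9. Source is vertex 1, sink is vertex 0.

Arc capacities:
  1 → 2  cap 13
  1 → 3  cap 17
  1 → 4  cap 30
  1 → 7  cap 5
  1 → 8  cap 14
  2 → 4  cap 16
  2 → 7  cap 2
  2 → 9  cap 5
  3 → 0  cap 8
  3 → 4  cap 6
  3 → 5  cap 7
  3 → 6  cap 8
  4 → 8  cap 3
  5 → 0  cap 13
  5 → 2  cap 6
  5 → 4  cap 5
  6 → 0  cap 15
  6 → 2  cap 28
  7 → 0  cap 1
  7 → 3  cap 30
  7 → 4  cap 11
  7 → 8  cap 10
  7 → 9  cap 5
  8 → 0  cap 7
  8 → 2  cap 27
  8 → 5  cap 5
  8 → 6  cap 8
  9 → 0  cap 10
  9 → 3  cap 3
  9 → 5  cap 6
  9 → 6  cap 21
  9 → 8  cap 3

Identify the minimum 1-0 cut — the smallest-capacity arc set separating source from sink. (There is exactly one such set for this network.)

augment #1: 1→3→0 push 8
augment #2: 1→7→0 push 1
augment #3: 1→8→0 push 7
augment #4: 1→2→9→0 push 5
augment #5: 1→3→5→0 push 7
augment #6: 1→3→6→0 push 2
augment #7: 1→7→9→0 push 4
augment #8: 1→8→5→0 push 5
augment #9: 1→8→6→0 push 2
augment #10: 1→2→7→9→0 push 1
augment #11: 1→4→8→6→0 push 3
augment #12: 1→2→7→3→6→0 push 1
max flow = 46; residual-reachable set from 1 gives S-side
cut edges (S→T): {(1,3), (1,7), (1,8), (2,7), (2,9), (4,8)} total cap 46

Min-cut arcs: {(1,3), (1,7), (1,8), (2,7), (2,9), (4,8)} (total capacity 46)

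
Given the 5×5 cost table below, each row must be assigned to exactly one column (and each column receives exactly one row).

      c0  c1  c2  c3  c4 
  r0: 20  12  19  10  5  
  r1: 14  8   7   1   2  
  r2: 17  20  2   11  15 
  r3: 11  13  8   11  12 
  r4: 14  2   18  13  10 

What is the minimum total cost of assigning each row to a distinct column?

Minimum assignment cost: 21

optimal assignment: row0→col4 (cost 5), row1→col3 (cost 1), row2→col2 (cost 2), row3→col0 (cost 11), row4→col1 (cost 2)
total = 5 + 1 + 2 + 11 + 2 = 21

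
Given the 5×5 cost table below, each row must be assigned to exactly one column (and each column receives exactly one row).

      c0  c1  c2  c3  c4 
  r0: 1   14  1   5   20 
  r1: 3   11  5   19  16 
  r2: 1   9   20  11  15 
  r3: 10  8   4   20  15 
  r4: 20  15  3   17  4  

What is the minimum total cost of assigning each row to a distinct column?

optimal assignment: row0→col3 (cost 5), row1→col2 (cost 5), row2→col0 (cost 1), row3→col1 (cost 8), row4→col4 (cost 4)
total = 5 + 5 + 1 + 8 + 4 = 23

Minimum assignment cost: 23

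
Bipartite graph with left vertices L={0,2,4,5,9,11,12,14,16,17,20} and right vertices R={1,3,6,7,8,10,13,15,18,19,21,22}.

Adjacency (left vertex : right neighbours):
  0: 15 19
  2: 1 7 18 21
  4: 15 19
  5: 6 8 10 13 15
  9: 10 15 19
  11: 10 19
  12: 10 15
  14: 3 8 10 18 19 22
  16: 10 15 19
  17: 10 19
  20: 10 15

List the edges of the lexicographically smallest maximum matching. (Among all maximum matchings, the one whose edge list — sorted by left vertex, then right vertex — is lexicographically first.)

Lex-smallest maximum matching: {(0,15), (2,1), (4,19), (5,6), (9,10), (14,3)}

|M| = 6 (so the lex-smallest maximum matching has 6 edges)
process left vertices in ascending order; for each, take the smallest-labelled available neighbour that still permits 6 edges overall, or leave it unmatched if none does
lex-smallest matching: {0-15, 2-1, 4-19, 5-6, 9-10, 14-3}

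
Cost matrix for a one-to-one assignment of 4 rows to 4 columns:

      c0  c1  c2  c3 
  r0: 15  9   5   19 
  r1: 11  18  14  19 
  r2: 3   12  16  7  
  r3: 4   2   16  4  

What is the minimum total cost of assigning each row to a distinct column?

optimal assignment: row0→col2 (cost 5), row1→col0 (cost 11), row2→col3 (cost 7), row3→col1 (cost 2)
total = 5 + 11 + 7 + 2 = 25

Minimum assignment cost: 25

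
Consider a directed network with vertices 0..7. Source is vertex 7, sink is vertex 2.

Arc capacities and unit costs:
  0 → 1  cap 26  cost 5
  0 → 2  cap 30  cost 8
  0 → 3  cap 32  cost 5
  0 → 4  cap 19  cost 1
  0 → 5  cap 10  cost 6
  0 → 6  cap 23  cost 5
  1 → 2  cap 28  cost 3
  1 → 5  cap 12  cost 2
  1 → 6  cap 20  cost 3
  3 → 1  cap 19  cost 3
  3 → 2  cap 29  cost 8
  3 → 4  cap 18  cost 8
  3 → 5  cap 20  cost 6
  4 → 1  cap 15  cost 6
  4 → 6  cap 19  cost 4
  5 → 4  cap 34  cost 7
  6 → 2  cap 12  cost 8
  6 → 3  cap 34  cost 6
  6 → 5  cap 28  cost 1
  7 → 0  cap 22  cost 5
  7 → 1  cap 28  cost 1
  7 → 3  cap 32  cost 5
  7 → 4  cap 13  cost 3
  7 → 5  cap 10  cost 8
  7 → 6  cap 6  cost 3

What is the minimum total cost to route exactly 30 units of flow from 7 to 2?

Minimum cost for 30 units: 134

shortest-cost path #1: 7→1→2 push 28 @ unit cost 4 (adds 112)
shortest-cost path #2: 7→6→2 push 2 @ unit cost 11 (adds 22)
total cost = 134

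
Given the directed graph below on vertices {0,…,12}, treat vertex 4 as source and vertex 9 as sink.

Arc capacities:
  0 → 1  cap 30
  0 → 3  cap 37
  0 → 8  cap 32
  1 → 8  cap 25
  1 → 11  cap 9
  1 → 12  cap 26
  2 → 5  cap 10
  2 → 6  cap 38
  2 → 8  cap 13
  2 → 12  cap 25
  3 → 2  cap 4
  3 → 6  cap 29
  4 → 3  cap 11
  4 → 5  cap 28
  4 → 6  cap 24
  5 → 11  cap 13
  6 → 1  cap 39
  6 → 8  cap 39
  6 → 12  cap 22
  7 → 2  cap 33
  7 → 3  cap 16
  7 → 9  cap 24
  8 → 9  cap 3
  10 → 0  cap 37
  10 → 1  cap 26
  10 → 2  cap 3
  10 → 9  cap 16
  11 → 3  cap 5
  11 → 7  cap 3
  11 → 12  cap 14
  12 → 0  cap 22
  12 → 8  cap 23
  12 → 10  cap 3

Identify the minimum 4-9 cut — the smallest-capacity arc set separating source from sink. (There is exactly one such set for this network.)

augment #1: 4→6→8→9 push 3
augment #2: 4→5→11→7→9 push 3
augment #3: 4→6→12→10→9 push 3
max flow = 9; residual-reachable set from 4 gives S-side
cut edges (S→T): {(8,9), (11,7), (12,10)} total cap 9

Min-cut arcs: {(8,9), (11,7), (12,10)} (total capacity 9)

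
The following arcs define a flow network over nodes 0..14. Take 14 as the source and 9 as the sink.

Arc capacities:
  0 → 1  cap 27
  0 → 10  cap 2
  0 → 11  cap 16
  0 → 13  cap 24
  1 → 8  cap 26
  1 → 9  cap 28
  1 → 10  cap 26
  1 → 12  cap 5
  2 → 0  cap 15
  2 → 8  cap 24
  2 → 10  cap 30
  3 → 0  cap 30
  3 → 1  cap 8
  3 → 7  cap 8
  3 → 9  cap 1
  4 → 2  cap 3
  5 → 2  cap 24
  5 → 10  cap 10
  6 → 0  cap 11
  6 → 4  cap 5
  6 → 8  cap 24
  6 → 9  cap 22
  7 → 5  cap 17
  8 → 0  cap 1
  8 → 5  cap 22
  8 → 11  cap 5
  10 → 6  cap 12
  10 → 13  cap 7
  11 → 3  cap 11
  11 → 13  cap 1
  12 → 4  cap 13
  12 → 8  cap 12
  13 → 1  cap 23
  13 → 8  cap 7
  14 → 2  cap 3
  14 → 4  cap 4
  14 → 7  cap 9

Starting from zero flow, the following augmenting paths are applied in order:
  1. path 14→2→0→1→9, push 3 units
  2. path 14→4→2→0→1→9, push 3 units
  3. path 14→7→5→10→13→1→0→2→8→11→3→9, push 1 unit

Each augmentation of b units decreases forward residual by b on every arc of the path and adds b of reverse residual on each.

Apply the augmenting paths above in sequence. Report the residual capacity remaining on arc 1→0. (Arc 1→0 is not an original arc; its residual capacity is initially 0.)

Residual capacity of (1,0): 5

after path 1 (14→2→0→1→9, push 3): res(1,0)=3
after path 2 (14→4→2→0→1→9, push 3): res(1,0)=6
after path 3 (14→7→5→10→13→1→0→2→8→11→3→9, push 1): res(1,0)=5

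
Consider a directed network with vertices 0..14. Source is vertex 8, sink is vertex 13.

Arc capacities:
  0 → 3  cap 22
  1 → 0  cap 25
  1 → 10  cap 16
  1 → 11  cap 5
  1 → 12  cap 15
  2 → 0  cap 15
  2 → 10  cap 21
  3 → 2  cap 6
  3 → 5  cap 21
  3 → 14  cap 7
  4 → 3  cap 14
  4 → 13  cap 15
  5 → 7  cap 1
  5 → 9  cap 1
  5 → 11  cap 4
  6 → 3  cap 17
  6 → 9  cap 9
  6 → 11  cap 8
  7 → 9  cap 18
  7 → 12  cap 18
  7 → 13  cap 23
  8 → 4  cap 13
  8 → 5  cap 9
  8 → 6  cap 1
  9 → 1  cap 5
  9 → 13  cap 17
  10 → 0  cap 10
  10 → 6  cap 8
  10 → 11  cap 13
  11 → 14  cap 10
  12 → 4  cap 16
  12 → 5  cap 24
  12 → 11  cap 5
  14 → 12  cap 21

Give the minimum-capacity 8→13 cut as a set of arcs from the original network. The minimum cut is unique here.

Min-cut arcs: {(5,7), (5,9), (5,11), (8,4), (8,6)} (total capacity 20)

augment #1: 8→4→13 push 13
augment #2: 8→5→7→13 push 1
augment #3: 8→5→9→13 push 1
augment #4: 8→6→9→13 push 1
augment #5: 8→5→11→14→12→4→13 push 2
augment #6: 8→5→11→14→12→4→3→2→10→6→9→13 push 2
max flow = 20; residual-reachable set from 8 gives S-side
cut edges (S→T): {(5,7), (5,9), (5,11), (8,4), (8,6)} total cap 20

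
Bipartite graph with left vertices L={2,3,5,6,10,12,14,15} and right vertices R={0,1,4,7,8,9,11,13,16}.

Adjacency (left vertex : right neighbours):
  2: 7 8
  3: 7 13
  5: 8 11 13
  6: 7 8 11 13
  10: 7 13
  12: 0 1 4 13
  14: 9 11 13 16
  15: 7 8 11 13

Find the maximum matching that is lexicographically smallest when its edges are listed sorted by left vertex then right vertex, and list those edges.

Lex-smallest maximum matching: {(2,7), (3,13), (5,8), (6,11), (12,0), (14,9)}

|M| = 6 (so the lex-smallest maximum matching has 6 edges)
process left vertices in ascending order; for each, take the smallest-labelled available neighbour that still permits 6 edges overall, or leave it unmatched if none does
lex-smallest matching: {2-7, 3-13, 5-8, 6-11, 12-0, 14-9}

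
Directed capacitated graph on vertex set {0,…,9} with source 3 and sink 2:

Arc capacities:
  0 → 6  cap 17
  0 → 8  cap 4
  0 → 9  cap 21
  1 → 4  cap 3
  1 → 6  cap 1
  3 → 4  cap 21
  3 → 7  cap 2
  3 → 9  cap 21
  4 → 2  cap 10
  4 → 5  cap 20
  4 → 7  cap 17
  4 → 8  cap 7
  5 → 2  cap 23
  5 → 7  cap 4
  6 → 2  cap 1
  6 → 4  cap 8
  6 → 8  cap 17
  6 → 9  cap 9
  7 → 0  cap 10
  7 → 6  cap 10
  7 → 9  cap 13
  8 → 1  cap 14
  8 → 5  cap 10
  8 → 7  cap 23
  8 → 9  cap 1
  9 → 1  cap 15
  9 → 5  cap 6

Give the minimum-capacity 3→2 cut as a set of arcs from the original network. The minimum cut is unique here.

augment #1: 3→4→2 push 10
augment #2: 3→4→5→2 push 11
augment #3: 3→7→6→2 push 1
augment #4: 3→9→5→2 push 6
augment #5: 3→7→0→8→5→2 push 1
augment #6: 3→9→1→4→5→2 push 3
augment #7: 3→9→1→6→4→5→2 push 1
max flow = 33; residual-reachable set from 3 gives S-side
cut edges (S→T): {(1,4), (1,6), (3,4), (3,7), (9,5)} total cap 33

Min-cut arcs: {(1,4), (1,6), (3,4), (3,7), (9,5)} (total capacity 33)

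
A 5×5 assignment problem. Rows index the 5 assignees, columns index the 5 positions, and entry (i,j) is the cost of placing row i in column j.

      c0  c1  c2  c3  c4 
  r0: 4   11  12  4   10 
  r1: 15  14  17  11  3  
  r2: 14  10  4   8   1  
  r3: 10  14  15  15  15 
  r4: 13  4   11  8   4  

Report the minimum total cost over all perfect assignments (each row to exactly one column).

optimal assignment: row0→col3 (cost 4), row1→col4 (cost 3), row2→col2 (cost 4), row3→col0 (cost 10), row4→col1 (cost 4)
total = 4 + 3 + 4 + 10 + 4 = 25

Minimum assignment cost: 25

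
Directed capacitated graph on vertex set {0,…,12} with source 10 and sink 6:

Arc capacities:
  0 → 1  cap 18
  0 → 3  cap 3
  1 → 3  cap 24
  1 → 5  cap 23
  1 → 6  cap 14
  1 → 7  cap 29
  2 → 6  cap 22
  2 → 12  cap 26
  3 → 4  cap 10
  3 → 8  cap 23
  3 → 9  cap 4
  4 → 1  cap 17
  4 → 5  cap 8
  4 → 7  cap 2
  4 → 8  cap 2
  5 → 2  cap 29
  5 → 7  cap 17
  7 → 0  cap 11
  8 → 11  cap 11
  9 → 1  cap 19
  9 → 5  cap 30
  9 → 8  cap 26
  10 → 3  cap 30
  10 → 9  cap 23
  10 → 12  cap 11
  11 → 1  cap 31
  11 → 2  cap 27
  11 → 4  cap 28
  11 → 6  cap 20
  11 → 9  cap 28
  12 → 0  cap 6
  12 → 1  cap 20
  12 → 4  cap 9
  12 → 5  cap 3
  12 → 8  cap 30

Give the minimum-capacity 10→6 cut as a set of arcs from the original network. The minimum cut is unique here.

Min-cut arcs: {(1,6), (2,6), (8,11)} (total capacity 47)

augment #1: 10→9→1→6 push 14
augment #2: 10→3→8→11→6 push 11
augment #3: 10→9→5→2→6 push 9
augment #4: 10→12→5→2→6 push 3
augment #5: 10→3→4→5→2→6 push 8
augment #6: 10→3→9→5→2→6 push 2
max flow = 47; residual-reachable set from 10 gives S-side
cut edges (S→T): {(1,6), (2,6), (8,11)} total cap 47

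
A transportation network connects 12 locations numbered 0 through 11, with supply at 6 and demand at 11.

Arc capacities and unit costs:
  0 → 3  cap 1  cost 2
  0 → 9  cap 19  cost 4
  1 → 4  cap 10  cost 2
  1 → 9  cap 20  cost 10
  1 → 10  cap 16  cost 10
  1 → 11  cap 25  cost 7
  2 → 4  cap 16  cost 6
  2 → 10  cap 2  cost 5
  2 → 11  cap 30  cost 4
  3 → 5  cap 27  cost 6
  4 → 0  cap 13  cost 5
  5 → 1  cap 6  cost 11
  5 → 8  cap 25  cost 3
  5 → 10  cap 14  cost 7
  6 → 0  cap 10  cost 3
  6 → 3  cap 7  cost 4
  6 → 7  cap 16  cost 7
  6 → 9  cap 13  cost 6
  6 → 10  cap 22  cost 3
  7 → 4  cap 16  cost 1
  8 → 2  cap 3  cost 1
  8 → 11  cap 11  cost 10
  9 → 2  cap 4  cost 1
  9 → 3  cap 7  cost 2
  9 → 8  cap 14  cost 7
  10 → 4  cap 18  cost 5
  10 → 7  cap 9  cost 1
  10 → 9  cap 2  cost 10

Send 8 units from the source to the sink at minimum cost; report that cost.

Minimum cost for 8 units: 121

shortest-cost path #1: 6→9→2→11 push 4 @ unit cost 11 (adds 44)
shortest-cost path #2: 6→9→8→2→11 push 3 @ unit cost 18 (adds 54)
shortest-cost path #3: 6→9→8→11 push 1 @ unit cost 23 (adds 23)
total cost = 121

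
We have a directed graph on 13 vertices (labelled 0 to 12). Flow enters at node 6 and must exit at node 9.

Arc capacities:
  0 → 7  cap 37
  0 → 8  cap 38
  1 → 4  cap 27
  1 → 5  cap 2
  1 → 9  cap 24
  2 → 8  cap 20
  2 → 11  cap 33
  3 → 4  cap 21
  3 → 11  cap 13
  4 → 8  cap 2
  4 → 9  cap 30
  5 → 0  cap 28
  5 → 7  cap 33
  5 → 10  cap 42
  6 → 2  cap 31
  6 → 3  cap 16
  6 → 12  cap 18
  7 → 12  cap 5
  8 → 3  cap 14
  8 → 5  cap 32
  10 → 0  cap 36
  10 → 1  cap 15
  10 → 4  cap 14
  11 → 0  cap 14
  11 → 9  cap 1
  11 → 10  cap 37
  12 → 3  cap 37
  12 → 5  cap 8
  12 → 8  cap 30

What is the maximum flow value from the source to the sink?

augment #1: 6→2→11→9 bottleneck 1, total now 1
augment #2: 6→3→4→9 bottleneck 16, total now 17
augment #3: 6→12→3→4→9 bottleneck 5, total now 22
augment #4: 6→2→11→10→1→9 bottleneck 15, total now 37
augment #5: 6→2→11→10→4→9 bottleneck 9, total now 46

Maximum flow value: 46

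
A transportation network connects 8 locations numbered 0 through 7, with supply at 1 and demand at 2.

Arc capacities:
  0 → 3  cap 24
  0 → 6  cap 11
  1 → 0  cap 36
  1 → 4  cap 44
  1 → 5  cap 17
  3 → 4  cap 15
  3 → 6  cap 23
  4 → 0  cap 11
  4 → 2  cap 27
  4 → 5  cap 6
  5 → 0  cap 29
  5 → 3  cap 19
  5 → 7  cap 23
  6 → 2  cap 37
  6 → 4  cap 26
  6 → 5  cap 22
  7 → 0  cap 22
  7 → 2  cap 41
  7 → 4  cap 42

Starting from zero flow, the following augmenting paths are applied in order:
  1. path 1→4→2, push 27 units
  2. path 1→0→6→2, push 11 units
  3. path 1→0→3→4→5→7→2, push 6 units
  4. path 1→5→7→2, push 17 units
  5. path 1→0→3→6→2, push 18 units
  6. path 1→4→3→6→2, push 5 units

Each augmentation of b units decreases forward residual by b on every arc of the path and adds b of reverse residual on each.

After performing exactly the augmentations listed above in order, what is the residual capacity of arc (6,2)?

after path 1 (1→4→2, push 27): res(6,2)=37
after path 2 (1→0→6→2, push 11): res(6,2)=26
after path 3 (1→0→3→4→5→7→2, push 6): res(6,2)=26
after path 4 (1→5→7→2, push 17): res(6,2)=26
after path 5 (1→0→3→6→2, push 18): res(6,2)=8
after path 6 (1→4→3→6→2, push 5): res(6,2)=3

Residual capacity of (6,2): 3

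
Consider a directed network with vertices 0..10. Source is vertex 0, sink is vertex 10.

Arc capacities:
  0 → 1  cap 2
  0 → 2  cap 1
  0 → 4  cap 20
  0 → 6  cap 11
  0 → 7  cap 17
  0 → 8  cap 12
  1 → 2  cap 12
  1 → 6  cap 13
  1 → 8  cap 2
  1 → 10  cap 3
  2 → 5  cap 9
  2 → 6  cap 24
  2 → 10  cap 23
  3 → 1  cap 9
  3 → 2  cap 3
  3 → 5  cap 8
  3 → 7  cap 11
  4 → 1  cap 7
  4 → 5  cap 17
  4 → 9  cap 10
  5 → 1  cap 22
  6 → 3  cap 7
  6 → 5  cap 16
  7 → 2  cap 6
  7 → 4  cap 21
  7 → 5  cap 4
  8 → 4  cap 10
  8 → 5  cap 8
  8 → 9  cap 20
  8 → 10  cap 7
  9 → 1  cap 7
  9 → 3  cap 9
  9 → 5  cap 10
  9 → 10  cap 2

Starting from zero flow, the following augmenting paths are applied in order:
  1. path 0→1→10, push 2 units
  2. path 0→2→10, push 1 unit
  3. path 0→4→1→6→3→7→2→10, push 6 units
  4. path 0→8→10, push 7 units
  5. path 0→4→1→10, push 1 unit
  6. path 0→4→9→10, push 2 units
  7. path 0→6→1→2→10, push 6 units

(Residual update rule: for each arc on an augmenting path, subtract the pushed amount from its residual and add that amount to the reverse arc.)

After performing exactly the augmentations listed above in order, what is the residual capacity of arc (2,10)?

after path 1 (0→1→10, push 2): res(2,10)=23
after path 2 (0→2→10, push 1): res(2,10)=22
after path 3 (0→4→1→6→3→7→2→10, push 6): res(2,10)=16
after path 4 (0→8→10, push 7): res(2,10)=16
after path 5 (0→4→1→10, push 1): res(2,10)=16
after path 6 (0→4→9→10, push 2): res(2,10)=16
after path 7 (0→6→1→2→10, push 6): res(2,10)=10

Residual capacity of (2,10): 10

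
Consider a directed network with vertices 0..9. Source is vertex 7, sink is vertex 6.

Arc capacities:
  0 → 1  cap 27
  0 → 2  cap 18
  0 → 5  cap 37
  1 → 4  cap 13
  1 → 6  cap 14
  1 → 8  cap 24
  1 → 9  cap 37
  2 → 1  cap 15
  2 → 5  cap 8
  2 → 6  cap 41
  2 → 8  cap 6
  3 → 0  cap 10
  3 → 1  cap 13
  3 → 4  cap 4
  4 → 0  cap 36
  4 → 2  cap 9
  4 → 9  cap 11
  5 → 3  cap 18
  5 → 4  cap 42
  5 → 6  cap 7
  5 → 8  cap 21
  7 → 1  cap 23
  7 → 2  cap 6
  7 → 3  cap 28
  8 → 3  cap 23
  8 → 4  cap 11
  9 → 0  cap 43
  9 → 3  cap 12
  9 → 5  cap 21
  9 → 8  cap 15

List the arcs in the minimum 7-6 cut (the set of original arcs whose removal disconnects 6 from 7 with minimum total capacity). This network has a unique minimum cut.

Min-cut arcs: {(0,2), (1,6), (4,2), (5,6), (7,2)} (total capacity 54)

augment #1: 7→1→6 push 14
augment #2: 7→2→6 push 6
augment #3: 7→1→4→2→6 push 9
augment #4: 7→3→0→2→6 push 10
augment #5: 7→3→1→9→5→6 push 7
augment #6: 7→3→4→0→2→6 push 4
augment #7: 7→3→1→4→0→2→6 push 4
max flow = 54; residual-reachable set from 7 gives S-side
cut edges (S→T): {(0,2), (1,6), (4,2), (5,6), (7,2)} total cap 54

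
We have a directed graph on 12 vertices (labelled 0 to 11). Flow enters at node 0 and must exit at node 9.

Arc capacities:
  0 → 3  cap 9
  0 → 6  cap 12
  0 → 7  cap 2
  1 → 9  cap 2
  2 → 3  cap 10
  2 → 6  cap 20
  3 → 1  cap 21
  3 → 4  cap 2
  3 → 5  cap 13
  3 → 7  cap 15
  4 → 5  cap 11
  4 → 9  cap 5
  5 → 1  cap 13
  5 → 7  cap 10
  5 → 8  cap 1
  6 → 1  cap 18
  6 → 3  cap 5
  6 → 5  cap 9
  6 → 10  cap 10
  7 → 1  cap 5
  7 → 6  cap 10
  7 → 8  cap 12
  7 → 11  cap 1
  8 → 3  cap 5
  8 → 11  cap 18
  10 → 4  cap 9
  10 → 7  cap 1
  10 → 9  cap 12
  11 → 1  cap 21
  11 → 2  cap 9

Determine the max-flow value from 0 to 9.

Maximum flow value: 14

augment #1: 0→3→1→9 bottleneck 2, total now 2
augment #2: 0→3→4→9 bottleneck 2, total now 4
augment #3: 0→6→10→9 bottleneck 10, total now 14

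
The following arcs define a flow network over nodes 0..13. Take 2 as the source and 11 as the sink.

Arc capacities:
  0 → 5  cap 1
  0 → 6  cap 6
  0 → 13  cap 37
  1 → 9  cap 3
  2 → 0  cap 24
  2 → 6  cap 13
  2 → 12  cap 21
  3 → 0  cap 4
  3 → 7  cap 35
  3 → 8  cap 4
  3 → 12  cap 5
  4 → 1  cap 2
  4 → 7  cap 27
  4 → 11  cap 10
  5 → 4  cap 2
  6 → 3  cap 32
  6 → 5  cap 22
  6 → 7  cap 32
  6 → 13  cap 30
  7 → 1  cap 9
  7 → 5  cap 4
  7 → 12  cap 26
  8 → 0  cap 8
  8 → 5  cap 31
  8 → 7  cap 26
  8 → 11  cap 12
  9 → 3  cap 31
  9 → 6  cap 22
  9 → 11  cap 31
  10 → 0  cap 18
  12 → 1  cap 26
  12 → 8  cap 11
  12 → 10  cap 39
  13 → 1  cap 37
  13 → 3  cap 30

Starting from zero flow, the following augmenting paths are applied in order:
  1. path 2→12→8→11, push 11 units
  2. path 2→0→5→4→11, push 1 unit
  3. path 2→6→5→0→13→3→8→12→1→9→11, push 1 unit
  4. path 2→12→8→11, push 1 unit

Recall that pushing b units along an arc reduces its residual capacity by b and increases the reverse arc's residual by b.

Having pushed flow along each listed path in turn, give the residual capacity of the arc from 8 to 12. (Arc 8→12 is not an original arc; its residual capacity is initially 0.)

Residual capacity of (8,12): 11

after path 1 (2→12→8→11, push 11): res(8,12)=11
after path 2 (2→0→5→4→11, push 1): res(8,12)=11
after path 3 (2→6→5→0→13→3→8→12→1→9→11, push 1): res(8,12)=10
after path 4 (2→12→8→11, push 1): res(8,12)=11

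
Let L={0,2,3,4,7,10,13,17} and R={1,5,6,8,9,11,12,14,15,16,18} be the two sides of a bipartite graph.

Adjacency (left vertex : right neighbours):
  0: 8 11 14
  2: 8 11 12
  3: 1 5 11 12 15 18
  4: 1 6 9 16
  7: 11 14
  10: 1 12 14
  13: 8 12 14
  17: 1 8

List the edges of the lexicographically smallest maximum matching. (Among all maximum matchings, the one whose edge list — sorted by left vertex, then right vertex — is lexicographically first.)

Lex-smallest maximum matching: {(0,8), (2,11), (3,5), (4,6), (7,14), (10,1), (13,12)}

|M| = 7 (so the lex-smallest maximum matching has 7 edges)
process left vertices in ascending order; for each, take the smallest-labelled available neighbour that still permits 7 edges overall, or leave it unmatched if none does
lex-smallest matching: {0-8, 2-11, 3-5, 4-6, 7-14, 10-1, 13-12}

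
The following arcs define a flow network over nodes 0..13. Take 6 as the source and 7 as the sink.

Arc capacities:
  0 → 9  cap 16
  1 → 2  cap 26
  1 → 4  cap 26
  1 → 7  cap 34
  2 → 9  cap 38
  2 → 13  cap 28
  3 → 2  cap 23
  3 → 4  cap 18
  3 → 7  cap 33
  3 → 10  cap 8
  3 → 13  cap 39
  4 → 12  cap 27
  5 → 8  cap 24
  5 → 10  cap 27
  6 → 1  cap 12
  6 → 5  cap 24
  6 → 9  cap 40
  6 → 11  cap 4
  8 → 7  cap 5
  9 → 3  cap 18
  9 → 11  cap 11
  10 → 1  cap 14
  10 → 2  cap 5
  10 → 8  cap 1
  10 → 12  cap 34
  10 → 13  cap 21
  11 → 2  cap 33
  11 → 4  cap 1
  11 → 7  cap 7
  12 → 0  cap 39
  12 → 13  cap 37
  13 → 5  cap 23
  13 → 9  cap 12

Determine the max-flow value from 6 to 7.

Maximum flow value: 56

augment #1: 6→1→7 bottleneck 12, total now 12
augment #2: 6→11→7 bottleneck 4, total now 16
augment #3: 6→5→8→7 bottleneck 5, total now 21
augment #4: 6→9→3→7 bottleneck 18, total now 39
augment #5: 6→9→11→7 bottleneck 3, total now 42
augment #6: 6→5→10→1→7 bottleneck 14, total now 56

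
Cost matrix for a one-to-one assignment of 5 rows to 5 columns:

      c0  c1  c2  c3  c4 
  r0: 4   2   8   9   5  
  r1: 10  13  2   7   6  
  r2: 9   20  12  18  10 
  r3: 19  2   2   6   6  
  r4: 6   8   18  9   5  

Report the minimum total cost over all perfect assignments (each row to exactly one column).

Minimum assignment cost: 24

optimal assignment: row0→col1 (cost 2), row1→col2 (cost 2), row2→col0 (cost 9), row3→col3 (cost 6), row4→col4 (cost 5)
total = 2 + 2 + 9 + 6 + 5 = 24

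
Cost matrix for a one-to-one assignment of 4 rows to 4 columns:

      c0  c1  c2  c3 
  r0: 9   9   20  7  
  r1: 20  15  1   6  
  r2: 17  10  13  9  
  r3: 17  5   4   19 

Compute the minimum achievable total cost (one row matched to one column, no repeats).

optimal assignment: row0→col0 (cost 9), row1→col2 (cost 1), row2→col3 (cost 9), row3→col1 (cost 5)
total = 9 + 1 + 9 + 5 = 24

Minimum assignment cost: 24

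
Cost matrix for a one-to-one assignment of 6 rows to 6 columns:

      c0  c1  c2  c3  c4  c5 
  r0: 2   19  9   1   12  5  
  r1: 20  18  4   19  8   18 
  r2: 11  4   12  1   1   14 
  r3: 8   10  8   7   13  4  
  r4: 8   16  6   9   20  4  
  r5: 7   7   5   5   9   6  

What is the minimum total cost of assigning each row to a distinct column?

Minimum assignment cost: 25

one of 3 optimal assignments: row0→col0 (cost 2), row1→col2 (cost 4), row2→col4 (cost 1), row3→col3 (cost 7), row4→col5 (cost 4), row5→col1 (cost 7)
total = 2 + 4 + 1 + 7 + 4 + 7 = 25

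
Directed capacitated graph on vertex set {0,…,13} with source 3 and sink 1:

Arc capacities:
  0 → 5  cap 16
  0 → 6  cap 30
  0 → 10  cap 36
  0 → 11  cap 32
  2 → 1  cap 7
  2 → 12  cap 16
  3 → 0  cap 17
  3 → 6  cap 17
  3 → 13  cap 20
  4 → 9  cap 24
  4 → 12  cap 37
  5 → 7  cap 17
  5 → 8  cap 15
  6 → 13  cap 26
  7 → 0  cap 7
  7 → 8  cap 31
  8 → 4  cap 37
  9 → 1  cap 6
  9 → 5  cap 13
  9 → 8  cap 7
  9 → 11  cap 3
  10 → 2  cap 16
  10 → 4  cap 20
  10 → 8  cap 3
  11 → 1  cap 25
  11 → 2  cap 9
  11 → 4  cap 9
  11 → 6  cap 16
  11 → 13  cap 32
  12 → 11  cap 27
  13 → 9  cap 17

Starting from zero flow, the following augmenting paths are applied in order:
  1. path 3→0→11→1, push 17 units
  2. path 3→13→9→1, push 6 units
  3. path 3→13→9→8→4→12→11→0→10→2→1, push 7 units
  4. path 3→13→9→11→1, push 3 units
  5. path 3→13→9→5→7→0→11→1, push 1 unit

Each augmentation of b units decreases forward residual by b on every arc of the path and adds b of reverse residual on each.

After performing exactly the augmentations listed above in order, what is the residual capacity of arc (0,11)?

Residual capacity of (0,11): 21

after path 1 (3→0→11→1, push 17): res(0,11)=15
after path 2 (3→13→9→1, push 6): res(0,11)=15
after path 3 (3→13→9→8→4→12→11→0→10→2→1, push 7): res(0,11)=22
after path 4 (3→13→9→11→1, push 3): res(0,11)=22
after path 5 (3→13→9→5→7→0→11→1, push 1): res(0,11)=21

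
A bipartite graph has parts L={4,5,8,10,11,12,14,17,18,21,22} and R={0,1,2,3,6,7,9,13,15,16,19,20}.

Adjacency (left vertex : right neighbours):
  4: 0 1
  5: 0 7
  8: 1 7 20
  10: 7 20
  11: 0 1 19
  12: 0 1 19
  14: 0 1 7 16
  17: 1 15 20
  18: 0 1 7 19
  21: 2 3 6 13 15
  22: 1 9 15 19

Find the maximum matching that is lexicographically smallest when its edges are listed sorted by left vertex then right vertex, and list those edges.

|M| = 9 (so the lex-smallest maximum matching has 9 edges)
process left vertices in ascending order; for each, take the smallest-labelled available neighbour that still permits 9 edges overall, or leave it unmatched if none does
lex-smallest matching: {4-0, 5-7, 8-1, 10-20, 11-19, 14-16, 17-15, 21-2, 22-9}

Lex-smallest maximum matching: {(4,0), (5,7), (8,1), (10,20), (11,19), (14,16), (17,15), (21,2), (22,9)}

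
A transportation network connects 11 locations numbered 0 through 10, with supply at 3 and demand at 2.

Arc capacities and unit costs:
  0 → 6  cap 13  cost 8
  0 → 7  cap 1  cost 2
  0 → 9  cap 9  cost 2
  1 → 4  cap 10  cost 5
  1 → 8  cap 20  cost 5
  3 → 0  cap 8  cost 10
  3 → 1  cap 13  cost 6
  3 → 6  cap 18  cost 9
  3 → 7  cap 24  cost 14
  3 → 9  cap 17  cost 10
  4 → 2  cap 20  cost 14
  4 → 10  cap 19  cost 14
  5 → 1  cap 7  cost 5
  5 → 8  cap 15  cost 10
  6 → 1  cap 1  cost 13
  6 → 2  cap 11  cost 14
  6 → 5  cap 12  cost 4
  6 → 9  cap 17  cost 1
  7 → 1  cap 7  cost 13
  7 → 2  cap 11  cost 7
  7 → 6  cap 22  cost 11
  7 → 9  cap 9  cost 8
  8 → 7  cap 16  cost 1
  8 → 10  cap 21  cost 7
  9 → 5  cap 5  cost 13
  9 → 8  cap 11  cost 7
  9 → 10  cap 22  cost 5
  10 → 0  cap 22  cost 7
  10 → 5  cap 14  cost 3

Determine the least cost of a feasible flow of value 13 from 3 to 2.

shortest-cost path #1: 3→0→7→2 push 1 @ unit cost 19 (adds 19)
shortest-cost path #2: 3→1→8→7→2 push 10 @ unit cost 19 (adds 190)
shortest-cost path #3: 3→6→2 push 2 @ unit cost 23 (adds 46)
total cost = 255

Minimum cost for 13 units: 255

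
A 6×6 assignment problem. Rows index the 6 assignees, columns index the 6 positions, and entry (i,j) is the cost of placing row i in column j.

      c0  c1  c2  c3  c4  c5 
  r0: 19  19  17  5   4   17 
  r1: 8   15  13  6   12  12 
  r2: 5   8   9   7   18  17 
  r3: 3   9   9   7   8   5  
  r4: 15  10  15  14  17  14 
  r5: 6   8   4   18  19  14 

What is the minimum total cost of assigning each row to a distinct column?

Minimum assignment cost: 34

optimal assignment: row0→col4 (cost 4), row1→col3 (cost 6), row2→col0 (cost 5), row3→col5 (cost 5), row4→col1 (cost 10), row5→col2 (cost 4)
total = 4 + 6 + 5 + 5 + 10 + 4 = 34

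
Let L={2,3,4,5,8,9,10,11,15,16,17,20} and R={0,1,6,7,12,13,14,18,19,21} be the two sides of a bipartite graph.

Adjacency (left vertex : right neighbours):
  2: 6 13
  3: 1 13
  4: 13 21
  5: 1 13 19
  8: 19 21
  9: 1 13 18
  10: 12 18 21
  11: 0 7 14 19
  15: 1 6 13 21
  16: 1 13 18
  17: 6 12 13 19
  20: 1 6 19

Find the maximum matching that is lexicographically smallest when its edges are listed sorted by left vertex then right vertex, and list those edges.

|M| = 8 (so the lex-smallest maximum matching has 8 edges)
process left vertices in ascending order; for each, take the smallest-labelled available neighbour that still permits 8 edges overall, or leave it unmatched if none does
lex-smallest matching: {2-6, 3-1, 4-13, 5-19, 8-21, 9-18, 10-12, 11-0}

Lex-smallest maximum matching: {(2,6), (3,1), (4,13), (5,19), (8,21), (9,18), (10,12), (11,0)}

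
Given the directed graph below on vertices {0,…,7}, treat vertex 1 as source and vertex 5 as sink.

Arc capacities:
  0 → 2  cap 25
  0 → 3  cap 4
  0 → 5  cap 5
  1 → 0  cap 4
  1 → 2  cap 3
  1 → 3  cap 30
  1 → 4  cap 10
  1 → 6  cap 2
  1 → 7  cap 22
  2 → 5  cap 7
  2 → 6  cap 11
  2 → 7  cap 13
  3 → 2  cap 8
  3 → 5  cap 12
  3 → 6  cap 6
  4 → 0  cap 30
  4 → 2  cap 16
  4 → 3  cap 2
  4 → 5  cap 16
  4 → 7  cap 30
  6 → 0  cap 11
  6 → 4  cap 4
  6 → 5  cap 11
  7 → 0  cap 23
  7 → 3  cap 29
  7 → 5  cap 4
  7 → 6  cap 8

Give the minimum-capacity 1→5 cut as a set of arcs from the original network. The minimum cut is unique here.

Min-cut arcs: {(0,5), (1,4), (2,5), (3,5), (6,4), (6,5), (7,5)} (total capacity 53)

augment #1: 1→0→5 push 4
augment #2: 1→2→5 push 3
augment #3: 1→3→5 push 12
augment #4: 1→4→5 push 10
augment #5: 1→6→5 push 2
augment #6: 1→7→5 push 4
augment #7: 1→3→2→5 push 4
augment #8: 1→3→6→5 push 6
augment #9: 1→7→0→5 push 1
augment #10: 1→7→6→5 push 3
augment #11: 1→7→6→4→5 push 4
max flow = 53; residual-reachable set from 1 gives S-side
cut edges (S→T): {(0,5), (1,4), (2,5), (3,5), (6,4), (6,5), (7,5)} total cap 53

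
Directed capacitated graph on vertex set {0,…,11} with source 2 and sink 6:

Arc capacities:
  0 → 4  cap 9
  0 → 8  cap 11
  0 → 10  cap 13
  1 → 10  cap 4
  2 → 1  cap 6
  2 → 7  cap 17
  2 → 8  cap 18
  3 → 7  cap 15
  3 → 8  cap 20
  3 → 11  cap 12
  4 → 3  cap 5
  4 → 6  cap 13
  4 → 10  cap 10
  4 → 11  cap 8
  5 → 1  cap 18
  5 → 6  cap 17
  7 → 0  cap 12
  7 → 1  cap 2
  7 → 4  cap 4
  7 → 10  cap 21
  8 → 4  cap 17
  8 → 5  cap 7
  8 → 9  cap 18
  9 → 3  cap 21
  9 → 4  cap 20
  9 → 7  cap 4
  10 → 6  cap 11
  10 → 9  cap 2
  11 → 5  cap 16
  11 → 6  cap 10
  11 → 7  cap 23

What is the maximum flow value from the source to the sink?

augment #1: 2→1→10→6 bottleneck 4, total now 4
augment #2: 2→7→4→6 bottleneck 4, total now 8
augment #3: 2→7→10→6 bottleneck 7, total now 15
augment #4: 2→8→4→6 bottleneck 9, total now 24
augment #5: 2→8→5→6 bottleneck 7, total now 31
augment #6: 2→8→4→11→6 bottleneck 2, total now 33
augment #7: 2→7→0→4→11→6 bottleneck 6, total now 39

Maximum flow value: 39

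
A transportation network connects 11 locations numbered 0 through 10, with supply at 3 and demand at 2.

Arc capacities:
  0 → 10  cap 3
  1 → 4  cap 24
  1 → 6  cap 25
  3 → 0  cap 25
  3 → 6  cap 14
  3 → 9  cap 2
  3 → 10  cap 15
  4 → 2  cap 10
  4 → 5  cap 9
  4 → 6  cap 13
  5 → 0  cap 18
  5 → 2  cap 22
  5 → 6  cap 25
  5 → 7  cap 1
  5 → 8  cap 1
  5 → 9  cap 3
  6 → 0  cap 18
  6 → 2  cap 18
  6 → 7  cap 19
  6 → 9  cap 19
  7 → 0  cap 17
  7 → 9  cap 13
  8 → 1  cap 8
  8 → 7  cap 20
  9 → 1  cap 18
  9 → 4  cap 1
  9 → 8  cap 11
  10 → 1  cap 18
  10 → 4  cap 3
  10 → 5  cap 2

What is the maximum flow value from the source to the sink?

augment #1: 3→6→2 bottleneck 14, total now 14
augment #2: 3→9→4→2 bottleneck 1, total now 15
augment #3: 3→10→4→2 bottleneck 3, total now 18
augment #4: 3→10→5→2 bottleneck 2, total now 20
augment #5: 3→9→1→4→2 bottleneck 1, total now 21
augment #6: 3→10→1→4→2 bottleneck 5, total now 26
augment #7: 3→10→1→6→2 bottleneck 4, total now 30
augment #8: 3→10→1→4→5→2 bottleneck 1, total now 31
augment #9: 3→0→10→1→4→5→2 bottleneck 3, total now 34

Maximum flow value: 34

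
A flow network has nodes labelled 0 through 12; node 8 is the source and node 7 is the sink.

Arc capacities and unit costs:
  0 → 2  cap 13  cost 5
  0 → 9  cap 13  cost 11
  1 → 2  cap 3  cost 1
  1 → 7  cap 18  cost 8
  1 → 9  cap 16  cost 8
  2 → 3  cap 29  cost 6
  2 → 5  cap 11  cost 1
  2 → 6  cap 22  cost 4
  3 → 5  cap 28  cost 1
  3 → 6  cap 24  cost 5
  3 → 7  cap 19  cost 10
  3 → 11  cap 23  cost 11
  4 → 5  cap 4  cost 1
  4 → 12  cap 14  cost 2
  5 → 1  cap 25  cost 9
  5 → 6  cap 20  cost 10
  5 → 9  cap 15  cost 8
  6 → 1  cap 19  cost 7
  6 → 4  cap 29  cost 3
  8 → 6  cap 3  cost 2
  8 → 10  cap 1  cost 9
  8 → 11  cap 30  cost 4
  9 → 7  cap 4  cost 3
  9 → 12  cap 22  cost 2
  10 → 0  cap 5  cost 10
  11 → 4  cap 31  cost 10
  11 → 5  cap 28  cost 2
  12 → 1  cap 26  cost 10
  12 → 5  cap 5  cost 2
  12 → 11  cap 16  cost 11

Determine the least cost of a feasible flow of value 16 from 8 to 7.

Minimum cost for 16 units: 326

shortest-cost path #1: 8→11→5→9→7 push 4 @ unit cost 17 (adds 68)
shortest-cost path #2: 8→6→1→7 push 3 @ unit cost 17 (adds 51)
shortest-cost path #3: 8→11→5→1→7 push 9 @ unit cost 23 (adds 207)
total cost = 326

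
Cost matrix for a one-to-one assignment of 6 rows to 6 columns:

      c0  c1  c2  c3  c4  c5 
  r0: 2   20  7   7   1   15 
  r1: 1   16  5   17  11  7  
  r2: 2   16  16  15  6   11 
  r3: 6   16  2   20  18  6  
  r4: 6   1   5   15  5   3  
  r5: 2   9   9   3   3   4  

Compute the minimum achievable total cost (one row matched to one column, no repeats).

Minimum assignment cost: 16

optimal assignment: row0→col4 (cost 1), row1→col5 (cost 7), row2→col0 (cost 2), row3→col2 (cost 2), row4→col1 (cost 1), row5→col3 (cost 3)
total = 1 + 7 + 2 + 2 + 1 + 3 = 16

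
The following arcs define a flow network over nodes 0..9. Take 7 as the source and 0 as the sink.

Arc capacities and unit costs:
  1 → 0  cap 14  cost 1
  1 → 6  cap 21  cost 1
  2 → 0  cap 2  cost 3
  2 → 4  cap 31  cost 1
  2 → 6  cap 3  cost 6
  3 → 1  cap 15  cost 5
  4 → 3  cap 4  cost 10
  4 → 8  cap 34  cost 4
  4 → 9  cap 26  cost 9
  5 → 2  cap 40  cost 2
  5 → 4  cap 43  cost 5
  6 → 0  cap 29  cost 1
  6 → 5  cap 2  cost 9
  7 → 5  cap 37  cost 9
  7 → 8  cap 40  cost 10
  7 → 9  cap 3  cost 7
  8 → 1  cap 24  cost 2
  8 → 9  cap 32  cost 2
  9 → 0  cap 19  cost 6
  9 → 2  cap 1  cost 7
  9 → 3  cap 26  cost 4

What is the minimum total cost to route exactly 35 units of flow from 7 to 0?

shortest-cost path #1: 7→9→0 push 3 @ unit cost 13 (adds 39)
shortest-cost path #2: 7→8→1→0 push 14 @ unit cost 13 (adds 182)
shortest-cost path #3: 7→8→1→6→0 push 10 @ unit cost 14 (adds 140)
shortest-cost path #4: 7→5→2→0 push 2 @ unit cost 14 (adds 28)
shortest-cost path #5: 7→8→9→0 push 6 @ unit cost 18 (adds 108)
total cost = 497

Minimum cost for 35 units: 497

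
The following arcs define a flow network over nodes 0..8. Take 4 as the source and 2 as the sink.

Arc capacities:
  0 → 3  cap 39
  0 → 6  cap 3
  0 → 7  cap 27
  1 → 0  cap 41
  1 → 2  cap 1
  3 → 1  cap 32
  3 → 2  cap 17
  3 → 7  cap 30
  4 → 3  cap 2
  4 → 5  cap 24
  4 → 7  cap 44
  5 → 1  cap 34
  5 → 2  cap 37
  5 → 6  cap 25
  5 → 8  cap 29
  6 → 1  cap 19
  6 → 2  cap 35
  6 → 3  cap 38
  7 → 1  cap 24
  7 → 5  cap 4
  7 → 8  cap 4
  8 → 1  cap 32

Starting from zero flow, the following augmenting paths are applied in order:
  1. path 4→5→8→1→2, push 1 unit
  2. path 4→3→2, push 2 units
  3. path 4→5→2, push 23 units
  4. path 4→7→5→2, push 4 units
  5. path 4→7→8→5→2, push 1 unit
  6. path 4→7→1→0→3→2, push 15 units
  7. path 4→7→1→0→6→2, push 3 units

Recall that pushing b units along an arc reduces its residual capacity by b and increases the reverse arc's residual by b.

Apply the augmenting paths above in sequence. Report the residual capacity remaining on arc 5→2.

after path 1 (4→5→8→1→2, push 1): res(5,2)=37
after path 2 (4→3→2, push 2): res(5,2)=37
after path 3 (4→5→2, push 23): res(5,2)=14
after path 4 (4→7→5→2, push 4): res(5,2)=10
after path 5 (4→7→8→5→2, push 1): res(5,2)=9
after path 6 (4→7→1→0→3→2, push 15): res(5,2)=9
after path 7 (4→7→1→0→6→2, push 3): res(5,2)=9

Residual capacity of (5,2): 9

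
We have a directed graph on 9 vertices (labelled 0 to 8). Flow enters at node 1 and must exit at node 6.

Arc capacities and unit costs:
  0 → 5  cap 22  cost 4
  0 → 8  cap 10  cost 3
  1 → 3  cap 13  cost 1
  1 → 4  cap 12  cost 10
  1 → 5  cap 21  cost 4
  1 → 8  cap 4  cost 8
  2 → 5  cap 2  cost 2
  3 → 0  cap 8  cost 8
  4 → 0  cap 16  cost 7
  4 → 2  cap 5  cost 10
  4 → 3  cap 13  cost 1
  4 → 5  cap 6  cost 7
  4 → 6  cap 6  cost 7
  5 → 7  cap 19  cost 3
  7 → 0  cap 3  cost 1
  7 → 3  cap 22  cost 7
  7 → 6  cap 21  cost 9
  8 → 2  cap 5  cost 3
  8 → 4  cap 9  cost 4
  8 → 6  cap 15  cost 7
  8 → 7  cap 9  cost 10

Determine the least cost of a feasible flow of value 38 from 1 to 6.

shortest-cost path #1: 1→8→6 push 4 @ unit cost 15 (adds 60)
shortest-cost path #2: 1→5→7→6 push 19 @ unit cost 16 (adds 304)
shortest-cost path #3: 1→4→6 push 6 @ unit cost 17 (adds 102)
shortest-cost path #4: 1→3→0→8→6 push 8 @ unit cost 19 (adds 152)
shortest-cost path #5: 1→4→0→8→6 push 1 @ unit cost 27 (adds 27)
total cost = 645

Minimum cost for 38 units: 645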